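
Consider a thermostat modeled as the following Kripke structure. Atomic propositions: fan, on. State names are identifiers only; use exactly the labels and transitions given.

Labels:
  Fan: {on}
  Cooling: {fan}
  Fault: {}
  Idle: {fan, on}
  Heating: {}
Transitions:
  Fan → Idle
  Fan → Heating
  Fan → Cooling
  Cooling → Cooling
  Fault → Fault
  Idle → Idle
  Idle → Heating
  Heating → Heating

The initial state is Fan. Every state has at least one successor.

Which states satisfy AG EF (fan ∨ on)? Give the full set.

{Cooling}

States satisfying EF (fan ∨ on): {Fan, Cooling, Idle}.
States satisfying AG EF (fan ∨ on): {Cooling}.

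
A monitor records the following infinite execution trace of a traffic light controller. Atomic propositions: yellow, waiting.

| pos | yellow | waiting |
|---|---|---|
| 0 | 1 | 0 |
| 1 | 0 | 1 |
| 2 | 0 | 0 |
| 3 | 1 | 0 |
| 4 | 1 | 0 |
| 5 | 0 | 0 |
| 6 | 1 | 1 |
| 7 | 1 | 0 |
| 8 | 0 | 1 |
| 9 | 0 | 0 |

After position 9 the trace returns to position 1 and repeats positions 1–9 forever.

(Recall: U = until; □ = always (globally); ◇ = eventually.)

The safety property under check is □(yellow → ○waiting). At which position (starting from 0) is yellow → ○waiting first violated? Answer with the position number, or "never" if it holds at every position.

3

Check yellow → ○waiting at each position in order: 0 ✓, 1 ✓, 2 ✓.
At position 3 the labels are {yellow} and the next position 4 has {yellow}, so yellow → ○waiting is false there. This is the first violation.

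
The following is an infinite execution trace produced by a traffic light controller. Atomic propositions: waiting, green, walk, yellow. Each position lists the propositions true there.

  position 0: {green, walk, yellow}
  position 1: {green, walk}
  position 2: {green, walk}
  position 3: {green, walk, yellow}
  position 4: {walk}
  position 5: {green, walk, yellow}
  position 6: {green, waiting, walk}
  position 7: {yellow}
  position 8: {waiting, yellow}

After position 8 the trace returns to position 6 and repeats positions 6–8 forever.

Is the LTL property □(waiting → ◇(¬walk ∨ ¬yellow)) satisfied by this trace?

waiting → ◇(¬walk ∨ ¬yellow) holds at every position 0..8, and those are all positions ever visited, so □(waiting → ◇(¬walk ∨ ¬yellow)) holds.
Positions where waiting holds: 6, 8.
Check ◇(¬walk ∨ ¬yellow) at each: 6→ok, 8→ok.

Satisfied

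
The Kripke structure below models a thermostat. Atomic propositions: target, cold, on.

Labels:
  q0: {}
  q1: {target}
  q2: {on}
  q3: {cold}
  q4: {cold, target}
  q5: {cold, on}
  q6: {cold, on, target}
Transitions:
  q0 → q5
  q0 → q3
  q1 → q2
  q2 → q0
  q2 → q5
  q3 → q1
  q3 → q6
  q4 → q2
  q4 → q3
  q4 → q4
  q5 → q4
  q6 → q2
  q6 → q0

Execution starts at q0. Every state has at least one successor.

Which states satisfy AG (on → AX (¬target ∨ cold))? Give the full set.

{q0, q1, q2, q3, q4, q5, q6}

States satisfying on → AX (¬target ∨ cold): {q0, q1, q2, q3, q4, q5, q6}.
States satisfying AG (on → AX (¬target ∨ cold)): {q0, q1, q2, q3, q4, q5, q6}.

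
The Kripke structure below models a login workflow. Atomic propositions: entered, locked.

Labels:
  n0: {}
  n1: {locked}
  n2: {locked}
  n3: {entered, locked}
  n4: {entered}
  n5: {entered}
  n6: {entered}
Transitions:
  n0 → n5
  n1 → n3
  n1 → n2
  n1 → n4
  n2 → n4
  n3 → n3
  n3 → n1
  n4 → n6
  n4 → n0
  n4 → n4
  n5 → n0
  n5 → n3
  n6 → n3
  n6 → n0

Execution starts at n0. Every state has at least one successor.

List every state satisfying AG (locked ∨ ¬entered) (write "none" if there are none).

none

States satisfying locked ∨ ¬entered: {n0, n1, n2, n3}.
States satisfying AG (locked ∨ ¬entered): ∅.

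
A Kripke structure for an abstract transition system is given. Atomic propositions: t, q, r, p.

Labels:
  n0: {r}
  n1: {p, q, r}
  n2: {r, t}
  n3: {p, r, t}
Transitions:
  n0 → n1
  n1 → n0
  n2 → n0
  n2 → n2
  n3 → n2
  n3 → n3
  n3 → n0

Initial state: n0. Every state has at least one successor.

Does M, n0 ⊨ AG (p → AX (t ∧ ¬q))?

States satisfying p → AX (t ∧ ¬q): {n0, n2}.
States satisfying AG (p → AX (t ∧ ¬q)): ∅.
n1 is reachable from n0 and violates p → AX (t ∧ ¬q), so AG fails at n0.
n0 ∉ Sat(AG (p → AX (t ∧ ¬q))).

Does not hold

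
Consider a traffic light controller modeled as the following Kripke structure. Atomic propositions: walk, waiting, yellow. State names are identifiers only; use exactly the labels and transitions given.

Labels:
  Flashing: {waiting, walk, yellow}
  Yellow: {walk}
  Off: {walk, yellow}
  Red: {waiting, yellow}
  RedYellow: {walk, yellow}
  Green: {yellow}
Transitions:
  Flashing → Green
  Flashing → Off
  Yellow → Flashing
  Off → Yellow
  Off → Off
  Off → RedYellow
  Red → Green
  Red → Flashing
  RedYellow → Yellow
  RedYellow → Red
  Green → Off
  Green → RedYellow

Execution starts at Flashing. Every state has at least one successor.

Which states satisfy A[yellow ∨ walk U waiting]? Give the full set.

{Flashing, Yellow, Red, RedYellow}

States satisfying yellow ∨ walk: {Flashing, Yellow, Off, Red, RedYellow, Green}.
States satisfying waiting: {Flashing, Red}.
States satisfying A[yellow ∨ walk U waiting]: {Flashing, Yellow, Red, RedYellow}.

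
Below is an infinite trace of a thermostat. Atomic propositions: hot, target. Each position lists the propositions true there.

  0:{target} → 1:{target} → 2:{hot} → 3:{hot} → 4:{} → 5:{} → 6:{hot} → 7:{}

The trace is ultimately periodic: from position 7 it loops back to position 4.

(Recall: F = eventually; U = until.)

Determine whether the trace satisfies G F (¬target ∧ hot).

Yes

F (¬target ∧ hot) holds at every position 0..7, and those are all positions ever visited, so G F (¬target ∧ hot) holds.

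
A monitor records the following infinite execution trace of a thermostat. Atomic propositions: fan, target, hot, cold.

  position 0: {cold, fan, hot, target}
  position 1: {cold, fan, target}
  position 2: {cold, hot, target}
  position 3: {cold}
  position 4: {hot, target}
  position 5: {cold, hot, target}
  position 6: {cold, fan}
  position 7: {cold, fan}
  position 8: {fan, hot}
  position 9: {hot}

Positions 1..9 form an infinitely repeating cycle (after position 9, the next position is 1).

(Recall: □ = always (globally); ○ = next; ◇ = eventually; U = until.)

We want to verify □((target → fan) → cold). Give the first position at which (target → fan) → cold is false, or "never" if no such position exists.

8

Check (target → fan) → cold at each position in order: 0 ✓, 1 ✓, 2 ✓, 3 ✓, 4 ✓, 5 ✓, 6 ✓, 7 ✓.
At position 8 the labels are {fan, hot}, so (target → fan) → cold is false there. This is the first violation.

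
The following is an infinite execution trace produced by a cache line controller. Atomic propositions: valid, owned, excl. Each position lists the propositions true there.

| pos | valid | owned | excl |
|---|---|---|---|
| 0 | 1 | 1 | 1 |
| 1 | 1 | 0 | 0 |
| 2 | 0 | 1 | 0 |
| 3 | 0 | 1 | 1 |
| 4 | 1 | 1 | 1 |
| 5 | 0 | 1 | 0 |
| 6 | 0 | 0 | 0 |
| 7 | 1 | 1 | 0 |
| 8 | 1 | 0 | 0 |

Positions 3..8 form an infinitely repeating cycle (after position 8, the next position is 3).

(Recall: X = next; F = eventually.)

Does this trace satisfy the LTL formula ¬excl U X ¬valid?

No

Walking from position 0: at position 0, X ¬valid has not yet held and ¬excl fails, so ¬excl U X ¬valid is false.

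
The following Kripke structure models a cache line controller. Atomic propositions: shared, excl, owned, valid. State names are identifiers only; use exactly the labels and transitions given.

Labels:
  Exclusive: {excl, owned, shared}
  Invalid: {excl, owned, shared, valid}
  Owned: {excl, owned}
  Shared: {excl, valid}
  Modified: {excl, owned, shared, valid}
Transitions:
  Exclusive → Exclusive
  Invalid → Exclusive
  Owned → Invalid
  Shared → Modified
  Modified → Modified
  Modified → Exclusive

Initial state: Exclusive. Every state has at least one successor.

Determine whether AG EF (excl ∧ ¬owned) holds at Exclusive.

States satisfying EF (excl ∧ ¬owned): {Shared}.
States satisfying AG EF (excl ∧ ¬owned): ∅.
Exclusive is reachable from Exclusive and violates EF (excl ∧ ¬owned), so AG fails at Exclusive.
Exclusive ∉ Sat(AG EF (excl ∧ ¬owned)).

Violated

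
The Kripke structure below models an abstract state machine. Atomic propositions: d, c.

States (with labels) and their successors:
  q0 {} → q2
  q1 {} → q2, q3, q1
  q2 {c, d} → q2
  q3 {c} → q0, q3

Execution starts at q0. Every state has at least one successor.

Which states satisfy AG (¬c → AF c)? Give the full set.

States satisfying ¬c → AF c: {q0, q2, q3}.
States satisfying AG (¬c → AF c): {q0, q2, q3}.

{q0, q2, q3}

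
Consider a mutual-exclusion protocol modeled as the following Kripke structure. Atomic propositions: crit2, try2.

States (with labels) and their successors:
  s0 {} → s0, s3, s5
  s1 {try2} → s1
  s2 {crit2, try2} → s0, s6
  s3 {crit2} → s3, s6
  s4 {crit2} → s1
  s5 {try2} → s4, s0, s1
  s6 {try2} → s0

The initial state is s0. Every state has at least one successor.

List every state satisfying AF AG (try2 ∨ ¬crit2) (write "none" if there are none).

States satisfying AG (try2 ∨ ¬crit2): {s1}.
States satisfying AF AG (try2 ∨ ¬crit2): {s1, s4}.

{s1, s4}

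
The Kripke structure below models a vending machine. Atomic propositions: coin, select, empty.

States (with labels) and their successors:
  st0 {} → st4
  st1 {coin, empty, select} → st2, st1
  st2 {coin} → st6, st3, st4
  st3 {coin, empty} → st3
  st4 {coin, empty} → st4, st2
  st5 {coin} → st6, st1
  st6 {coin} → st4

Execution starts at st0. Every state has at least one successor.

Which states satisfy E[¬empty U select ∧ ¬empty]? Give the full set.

States satisfying ¬empty: {st0, st2, st5, st6}.
States satisfying select ∧ ¬empty: ∅.
States satisfying E[¬empty U select ∧ ¬empty]: ∅.

none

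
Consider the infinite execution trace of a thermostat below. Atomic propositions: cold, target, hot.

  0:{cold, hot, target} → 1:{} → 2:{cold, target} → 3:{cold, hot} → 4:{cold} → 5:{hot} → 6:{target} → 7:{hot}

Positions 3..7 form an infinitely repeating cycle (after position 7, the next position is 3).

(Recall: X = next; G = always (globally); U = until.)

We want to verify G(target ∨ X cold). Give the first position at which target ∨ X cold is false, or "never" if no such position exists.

Check target ∨ X cold at each position in order: 0 ✓, 1 ✓, 2 ✓, 3 ✓.
At position 4 the labels are {cold} and the next position 5 has {hot}, so target ∨ X cold is false there. This is the first violation.

4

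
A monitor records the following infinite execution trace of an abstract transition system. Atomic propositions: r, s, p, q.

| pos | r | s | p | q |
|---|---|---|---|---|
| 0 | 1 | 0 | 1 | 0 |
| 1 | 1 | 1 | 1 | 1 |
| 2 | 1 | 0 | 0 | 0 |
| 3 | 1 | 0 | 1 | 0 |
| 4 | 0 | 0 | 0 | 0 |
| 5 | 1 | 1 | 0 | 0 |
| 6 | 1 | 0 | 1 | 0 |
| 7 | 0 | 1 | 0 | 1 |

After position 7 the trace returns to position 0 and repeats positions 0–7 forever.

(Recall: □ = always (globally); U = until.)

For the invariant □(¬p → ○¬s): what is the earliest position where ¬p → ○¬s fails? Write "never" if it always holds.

4

Check ¬p → ○¬s at each position in order: 0 ✓, 1 ✓, 2 ✓, 3 ✓.
At position 4 the labels are {} and the next position 5 has {r, s}, so ¬p → ○¬s is false there. This is the first violation.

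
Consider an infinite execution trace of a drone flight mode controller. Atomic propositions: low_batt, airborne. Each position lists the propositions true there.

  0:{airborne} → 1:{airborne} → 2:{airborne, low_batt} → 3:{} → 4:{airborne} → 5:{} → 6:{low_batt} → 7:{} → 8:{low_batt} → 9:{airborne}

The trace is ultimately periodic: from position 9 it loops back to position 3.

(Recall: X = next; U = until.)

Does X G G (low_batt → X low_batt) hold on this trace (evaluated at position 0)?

The position after 0 is 1; G G (low_batt → X low_batt) is false there.

Violated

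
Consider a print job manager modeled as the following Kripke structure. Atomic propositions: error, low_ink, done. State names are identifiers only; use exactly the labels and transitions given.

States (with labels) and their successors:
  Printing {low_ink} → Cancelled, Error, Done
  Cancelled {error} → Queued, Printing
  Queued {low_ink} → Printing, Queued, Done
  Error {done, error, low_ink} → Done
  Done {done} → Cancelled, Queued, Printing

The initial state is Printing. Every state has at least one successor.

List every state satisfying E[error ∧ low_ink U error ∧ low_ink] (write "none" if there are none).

{Error}

States satisfying error ∧ low_ink: {Error}.
States satisfying E[error ∧ low_ink U error ∧ low_ink]: {Error}.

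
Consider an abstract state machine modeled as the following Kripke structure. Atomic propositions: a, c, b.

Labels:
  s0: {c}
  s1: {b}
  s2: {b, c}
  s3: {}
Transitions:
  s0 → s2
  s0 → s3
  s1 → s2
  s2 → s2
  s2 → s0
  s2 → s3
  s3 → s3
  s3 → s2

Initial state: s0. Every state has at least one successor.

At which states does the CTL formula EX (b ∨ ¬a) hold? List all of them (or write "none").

States satisfying b ∨ ¬a: {s0, s1, s2, s3}.
States satisfying EX (b ∨ ¬a): {s0, s1, s2, s3}.

{s0, s1, s2, s3}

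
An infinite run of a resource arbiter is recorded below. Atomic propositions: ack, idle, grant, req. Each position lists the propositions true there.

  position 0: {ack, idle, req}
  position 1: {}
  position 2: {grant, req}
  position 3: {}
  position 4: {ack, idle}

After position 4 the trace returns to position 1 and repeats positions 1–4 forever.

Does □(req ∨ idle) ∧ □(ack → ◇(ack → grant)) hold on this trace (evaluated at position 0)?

req ∨ idle must hold at every position from 0 onward. It fails at position 1, so □(req ∨ idle) is false.
ack → ◇(ack → grant) holds at every position 0..4, and those are all positions ever visited, so □(ack → ◇(ack → grant)) holds.
Positions where ack holds: 0, 4.
Check ◇(ack → grant) at each: 0→ok, 4→ok.
At position 0: □(req ∨ idle) is false; □(ack → ◇(ack → grant)) is true; so □(req ∨ idle) ∧ □(ack → ◇(ack → grant)) is false.

No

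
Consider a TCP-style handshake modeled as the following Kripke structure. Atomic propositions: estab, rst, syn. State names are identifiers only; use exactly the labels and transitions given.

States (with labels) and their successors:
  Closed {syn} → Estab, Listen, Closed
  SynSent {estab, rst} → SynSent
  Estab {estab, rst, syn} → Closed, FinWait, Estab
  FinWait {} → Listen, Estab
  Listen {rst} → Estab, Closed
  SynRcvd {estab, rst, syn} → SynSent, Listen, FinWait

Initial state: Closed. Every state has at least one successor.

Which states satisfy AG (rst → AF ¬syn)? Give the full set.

{SynSent}

States satisfying rst → AF ¬syn: {Closed, SynSent, FinWait, Listen, SynRcvd}.
States satisfying AG (rst → AF ¬syn): {SynSent}.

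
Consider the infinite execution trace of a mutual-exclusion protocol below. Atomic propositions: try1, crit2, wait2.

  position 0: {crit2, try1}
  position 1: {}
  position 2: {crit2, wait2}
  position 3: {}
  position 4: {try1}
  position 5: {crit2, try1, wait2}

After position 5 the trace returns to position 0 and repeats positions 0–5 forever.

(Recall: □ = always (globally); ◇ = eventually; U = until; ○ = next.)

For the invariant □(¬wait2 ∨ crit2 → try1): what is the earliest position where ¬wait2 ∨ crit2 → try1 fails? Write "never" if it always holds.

Check ¬wait2 ∨ crit2 → try1 at each position in order: 0 ✓.
At position 1 the labels are {}, so ¬wait2 ∨ crit2 → try1 is false there. This is the first violation.

1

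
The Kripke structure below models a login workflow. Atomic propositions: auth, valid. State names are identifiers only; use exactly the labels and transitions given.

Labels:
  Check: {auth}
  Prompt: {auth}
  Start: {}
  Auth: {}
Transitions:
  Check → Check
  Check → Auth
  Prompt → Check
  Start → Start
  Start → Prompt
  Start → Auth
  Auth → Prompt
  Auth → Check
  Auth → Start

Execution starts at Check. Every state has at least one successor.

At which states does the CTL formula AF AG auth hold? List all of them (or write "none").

none

States satisfying AG auth: ∅.
States satisfying AF AG auth: ∅.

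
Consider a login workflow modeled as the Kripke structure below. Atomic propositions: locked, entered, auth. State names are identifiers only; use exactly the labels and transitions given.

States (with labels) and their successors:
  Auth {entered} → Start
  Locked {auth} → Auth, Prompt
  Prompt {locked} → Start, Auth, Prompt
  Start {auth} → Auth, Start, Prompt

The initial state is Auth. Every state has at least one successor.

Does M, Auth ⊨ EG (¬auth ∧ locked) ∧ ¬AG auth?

States satisfying ¬auth ∧ locked: {Prompt}.
States satisfying EG (¬auth ∧ locked): {Prompt}.
States satisfying auth: {Locked, Start}.
States satisfying AG auth: ∅.
States satisfying ¬AG auth: {Auth, Locked, Prompt, Start}.
States satisfying EG (¬auth ∧ locked) ∧ ¬AG auth: {Prompt}.
Auth ∉ Sat(EG (¬auth ∧ locked) ∧ ¬AG auth).

Does not hold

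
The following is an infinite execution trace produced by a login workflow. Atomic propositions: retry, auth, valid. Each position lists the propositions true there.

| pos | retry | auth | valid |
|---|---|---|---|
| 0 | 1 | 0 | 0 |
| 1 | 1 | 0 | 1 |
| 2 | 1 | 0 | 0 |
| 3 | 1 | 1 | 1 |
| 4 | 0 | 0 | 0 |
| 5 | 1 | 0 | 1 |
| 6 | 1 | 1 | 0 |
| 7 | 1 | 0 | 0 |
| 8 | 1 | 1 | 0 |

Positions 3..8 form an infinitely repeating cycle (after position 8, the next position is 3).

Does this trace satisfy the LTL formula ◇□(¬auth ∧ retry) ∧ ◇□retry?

No

□(¬auth ∧ retry) is false at every position 0..8, so it never becomes true and ◇□(¬auth ∧ retry) fails.
□retry is false at every position 0..8, so it never becomes true and ◇□retry fails.
At position 0: ◇□(¬auth ∧ retry) is false; ◇□retry is false; so ◇□(¬auth ∧ retry) ∧ ◇□retry is false.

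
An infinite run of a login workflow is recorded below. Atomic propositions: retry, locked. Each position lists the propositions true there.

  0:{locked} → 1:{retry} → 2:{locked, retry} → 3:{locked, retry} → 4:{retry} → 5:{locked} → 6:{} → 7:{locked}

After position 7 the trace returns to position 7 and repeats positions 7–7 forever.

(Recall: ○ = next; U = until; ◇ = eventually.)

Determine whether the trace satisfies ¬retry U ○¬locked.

Holds

Walking from position 0: ○¬locked first holds at position 0, and ¬retry holds at every earlier position along the way, so ¬retry U ○¬locked holds.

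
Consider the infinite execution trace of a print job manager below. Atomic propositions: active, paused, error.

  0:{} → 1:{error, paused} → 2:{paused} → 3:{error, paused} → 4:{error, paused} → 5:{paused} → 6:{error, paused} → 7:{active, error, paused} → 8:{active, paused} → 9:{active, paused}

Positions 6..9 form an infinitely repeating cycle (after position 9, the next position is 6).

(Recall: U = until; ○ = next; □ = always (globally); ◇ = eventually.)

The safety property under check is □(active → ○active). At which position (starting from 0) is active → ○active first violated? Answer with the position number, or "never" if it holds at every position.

9

Check active → ○active at each position in order: 0 ✓, 1 ✓, 2 ✓, 3 ✓, 4 ✓, 5 ✓, 6 ✓, 7 ✓, 8 ✓.
At position 9 the labels are {active, paused} and the next position 6 has {error, paused}, so active → ○active is false there. This is the first violation.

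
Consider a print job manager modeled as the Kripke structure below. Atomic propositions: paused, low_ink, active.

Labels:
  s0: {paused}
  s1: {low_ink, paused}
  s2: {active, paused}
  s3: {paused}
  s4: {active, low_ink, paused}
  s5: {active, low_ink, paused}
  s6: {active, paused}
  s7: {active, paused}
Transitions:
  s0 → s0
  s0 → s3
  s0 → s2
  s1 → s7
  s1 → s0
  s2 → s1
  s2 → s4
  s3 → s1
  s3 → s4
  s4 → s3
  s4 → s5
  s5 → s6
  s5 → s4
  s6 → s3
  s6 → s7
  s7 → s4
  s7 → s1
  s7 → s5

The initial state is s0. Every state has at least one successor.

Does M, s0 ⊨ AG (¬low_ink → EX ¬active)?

States satisfying ¬low_ink → EX ¬active: {s0, s1, s2, s3, s4, s5, s6, s7}.
States satisfying AG (¬low_ink → EX ¬active): {s0, s1, s2, s3, s4, s5, s6, s7}.
Every state reachable from s0 satisfies ¬low_ink → EX ¬active.
s0 ∈ Sat(AG (¬low_ink → EX ¬active)).

Yes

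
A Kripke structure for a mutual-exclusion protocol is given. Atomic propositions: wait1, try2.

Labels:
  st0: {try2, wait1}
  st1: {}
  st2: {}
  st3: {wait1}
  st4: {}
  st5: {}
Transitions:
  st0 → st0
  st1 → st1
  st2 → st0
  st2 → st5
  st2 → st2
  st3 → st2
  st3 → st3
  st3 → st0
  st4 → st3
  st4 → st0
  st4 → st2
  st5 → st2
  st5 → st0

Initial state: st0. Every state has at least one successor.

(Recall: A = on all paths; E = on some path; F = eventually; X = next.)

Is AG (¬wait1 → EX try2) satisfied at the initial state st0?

Holds

States satisfying ¬wait1 → EX try2: {st0, st2, st3, st4, st5}.
States satisfying AG (¬wait1 → EX try2): {st0, st2, st3, st4, st5}.
Every state reachable from st0 satisfies ¬wait1 → EX try2.
st0 ∈ Sat(AG (¬wait1 → EX try2)).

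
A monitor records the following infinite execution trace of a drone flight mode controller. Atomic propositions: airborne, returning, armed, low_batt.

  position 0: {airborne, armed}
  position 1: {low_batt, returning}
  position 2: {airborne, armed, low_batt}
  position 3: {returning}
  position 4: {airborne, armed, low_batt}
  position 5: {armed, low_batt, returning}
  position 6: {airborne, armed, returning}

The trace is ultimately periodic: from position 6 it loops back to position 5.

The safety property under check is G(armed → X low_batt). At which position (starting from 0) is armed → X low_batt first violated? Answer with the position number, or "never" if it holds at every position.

Check armed → X low_batt at each position in order: 0 ✓, 1 ✓.
At position 2 the labels are {airborne, armed, low_batt} and the next position 3 has {returning}, so armed → X low_batt is false there. This is the first violation.

2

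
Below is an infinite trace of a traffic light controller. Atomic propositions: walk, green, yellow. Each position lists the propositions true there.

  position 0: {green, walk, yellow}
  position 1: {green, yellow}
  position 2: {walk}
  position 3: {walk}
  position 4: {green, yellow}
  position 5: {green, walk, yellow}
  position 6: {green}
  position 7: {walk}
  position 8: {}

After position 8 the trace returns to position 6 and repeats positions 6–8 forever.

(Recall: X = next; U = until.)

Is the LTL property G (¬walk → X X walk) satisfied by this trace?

No

¬walk → X X walk must hold at every position from 0 onward. It fails at position 4, so G (¬walk → X X walk) is false.
Positions where ¬walk holds: 1, 4, 6, 8.
Check X X walk at each: 1→ok, 4→fails, 6→fails, 8→ok.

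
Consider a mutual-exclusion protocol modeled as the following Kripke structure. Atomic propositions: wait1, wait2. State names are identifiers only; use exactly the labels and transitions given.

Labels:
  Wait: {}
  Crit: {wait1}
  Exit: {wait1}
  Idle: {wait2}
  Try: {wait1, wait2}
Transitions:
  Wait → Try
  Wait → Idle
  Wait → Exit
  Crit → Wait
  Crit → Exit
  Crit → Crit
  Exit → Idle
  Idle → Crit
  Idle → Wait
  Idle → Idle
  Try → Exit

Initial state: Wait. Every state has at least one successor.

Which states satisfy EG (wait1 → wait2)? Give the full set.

States satisfying wait1 → wait2: {Wait, Idle, Try}.
States satisfying EG (wait1 → wait2): {Wait, Idle}.

{Wait, Idle}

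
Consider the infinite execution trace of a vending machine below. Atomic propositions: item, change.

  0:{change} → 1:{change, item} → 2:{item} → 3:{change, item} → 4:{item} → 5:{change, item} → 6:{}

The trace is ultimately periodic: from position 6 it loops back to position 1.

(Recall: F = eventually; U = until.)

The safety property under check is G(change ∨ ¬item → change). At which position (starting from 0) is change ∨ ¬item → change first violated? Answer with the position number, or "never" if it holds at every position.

6

Check change ∨ ¬item → change at each position in order: 0 ✓, 1 ✓, 2 ✓, 3 ✓, 4 ✓, 5 ✓.
At position 6 the labels are {}, so change ∨ ¬item → change is false there. This is the first violation.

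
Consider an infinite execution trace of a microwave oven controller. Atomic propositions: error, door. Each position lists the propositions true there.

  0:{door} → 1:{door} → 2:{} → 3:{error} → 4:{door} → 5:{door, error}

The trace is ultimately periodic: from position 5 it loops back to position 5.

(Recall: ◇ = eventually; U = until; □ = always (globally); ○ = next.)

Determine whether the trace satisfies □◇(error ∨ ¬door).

Satisfied

◇(error ∨ ¬door) holds at every position 0..5, and those are all positions ever visited, so □◇(error ∨ ¬door) holds.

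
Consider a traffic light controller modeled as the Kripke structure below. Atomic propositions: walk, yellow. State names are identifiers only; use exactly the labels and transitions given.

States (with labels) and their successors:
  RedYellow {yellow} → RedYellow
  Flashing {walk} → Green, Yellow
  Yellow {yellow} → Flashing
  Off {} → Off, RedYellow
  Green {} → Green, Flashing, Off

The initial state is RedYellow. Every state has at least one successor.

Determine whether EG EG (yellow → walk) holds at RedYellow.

States satisfying EG (yellow → walk): {Flashing, Off, Green}.
States satisfying EG EG (yellow → walk): {Flashing, Off, Green}.
No suitable path/successor from RedYellow witnesses the formula.
RedYellow ∉ Sat(EG EG (yellow → walk)).

Violated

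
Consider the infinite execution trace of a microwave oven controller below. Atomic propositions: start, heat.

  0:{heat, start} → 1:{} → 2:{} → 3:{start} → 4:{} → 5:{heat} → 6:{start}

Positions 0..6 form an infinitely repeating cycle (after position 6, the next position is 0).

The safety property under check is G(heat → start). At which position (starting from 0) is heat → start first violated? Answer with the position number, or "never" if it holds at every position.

Check heat → start at each position in order: 0 ✓, 1 ✓, 2 ✓, 3 ✓, 4 ✓.
At position 5 the labels are {heat}, so heat → start is false there. This is the first violation.

5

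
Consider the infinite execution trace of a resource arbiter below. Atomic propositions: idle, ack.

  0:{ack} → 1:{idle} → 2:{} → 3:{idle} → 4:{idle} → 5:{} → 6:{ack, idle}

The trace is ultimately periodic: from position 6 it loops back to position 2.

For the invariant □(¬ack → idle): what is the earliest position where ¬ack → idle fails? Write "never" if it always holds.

2

Check ¬ack → idle at each position in order: 0 ✓, 1 ✓.
At position 2 the labels are {}, so ¬ack → idle is false there. This is the first violation.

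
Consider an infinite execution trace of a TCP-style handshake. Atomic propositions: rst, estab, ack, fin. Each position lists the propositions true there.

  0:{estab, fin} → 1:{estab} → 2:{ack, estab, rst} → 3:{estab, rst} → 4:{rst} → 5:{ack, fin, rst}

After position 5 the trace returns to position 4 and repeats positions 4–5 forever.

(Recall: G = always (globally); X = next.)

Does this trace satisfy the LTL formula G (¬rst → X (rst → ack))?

Yes

¬rst → X (rst → ack) holds at every position 0..5, and those are all positions ever visited, so G (¬rst → X (rst → ack)) holds.
Positions where ¬rst holds: 0, 1.
Check X (rst → ack) at each: 0→ok, 1→ok.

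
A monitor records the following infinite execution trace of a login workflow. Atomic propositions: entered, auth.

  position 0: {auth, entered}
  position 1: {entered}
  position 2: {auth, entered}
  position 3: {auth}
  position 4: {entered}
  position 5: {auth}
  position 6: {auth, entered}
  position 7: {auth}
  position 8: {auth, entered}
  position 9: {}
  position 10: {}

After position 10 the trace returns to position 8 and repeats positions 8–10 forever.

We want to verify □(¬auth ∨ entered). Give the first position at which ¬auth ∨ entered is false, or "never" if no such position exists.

Check ¬auth ∨ entered at each position in order: 0 ✓, 1 ✓, 2 ✓.
At position 3 the labels are {auth}, so ¬auth ∨ entered is false there. This is the first violation.

3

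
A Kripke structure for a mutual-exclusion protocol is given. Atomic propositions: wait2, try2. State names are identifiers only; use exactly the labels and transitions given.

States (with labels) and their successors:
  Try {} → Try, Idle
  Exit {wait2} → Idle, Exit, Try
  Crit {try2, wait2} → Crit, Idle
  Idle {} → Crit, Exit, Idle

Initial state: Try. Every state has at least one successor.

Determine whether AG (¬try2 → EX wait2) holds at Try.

No

States satisfying ¬try2 → EX wait2: {Exit, Crit, Idle}.
States satisfying AG (¬try2 → EX wait2): ∅.
Try is reachable from Try and violates ¬try2 → EX wait2, so AG fails at Try.
Try ∉ Sat(AG (¬try2 → EX wait2)).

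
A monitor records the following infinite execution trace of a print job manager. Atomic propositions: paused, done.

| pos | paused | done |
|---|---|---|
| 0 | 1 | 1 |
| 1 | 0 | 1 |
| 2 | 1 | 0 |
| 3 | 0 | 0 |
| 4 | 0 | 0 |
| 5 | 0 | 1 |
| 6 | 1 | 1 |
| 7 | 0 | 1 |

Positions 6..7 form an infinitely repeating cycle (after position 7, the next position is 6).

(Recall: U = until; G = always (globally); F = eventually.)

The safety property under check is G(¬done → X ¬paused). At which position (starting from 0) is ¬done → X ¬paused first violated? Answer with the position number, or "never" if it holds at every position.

¬done → X ¬paused holds at every position 0..7, and those are all the positions the trace ever visits, so the invariant G(¬done → X ¬paused) is never violated.

never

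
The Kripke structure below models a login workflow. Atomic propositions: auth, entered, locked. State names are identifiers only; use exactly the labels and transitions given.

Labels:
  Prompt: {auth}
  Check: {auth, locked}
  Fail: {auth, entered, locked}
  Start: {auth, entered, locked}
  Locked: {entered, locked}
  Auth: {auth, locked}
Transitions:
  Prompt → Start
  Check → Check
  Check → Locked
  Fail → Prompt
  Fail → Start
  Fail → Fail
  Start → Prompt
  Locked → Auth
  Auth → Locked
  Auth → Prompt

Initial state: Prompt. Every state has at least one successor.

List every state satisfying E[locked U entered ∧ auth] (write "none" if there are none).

{Fail, Start}

States satisfying locked: {Check, Fail, Start, Locked, Auth}.
States satisfying entered ∧ auth: {Fail, Start}.
States satisfying E[locked U entered ∧ auth]: {Fail, Start}.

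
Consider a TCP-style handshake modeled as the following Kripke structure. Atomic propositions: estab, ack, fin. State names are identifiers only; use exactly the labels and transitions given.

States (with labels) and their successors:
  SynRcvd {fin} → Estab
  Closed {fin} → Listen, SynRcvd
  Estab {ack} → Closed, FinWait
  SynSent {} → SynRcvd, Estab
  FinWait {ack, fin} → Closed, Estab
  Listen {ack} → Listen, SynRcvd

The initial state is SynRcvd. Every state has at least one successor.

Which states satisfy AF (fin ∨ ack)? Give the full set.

States satisfying fin ∨ ack: {SynRcvd, Closed, Estab, FinWait, Listen}.
States satisfying AF (fin ∨ ack): {SynRcvd, Closed, Estab, SynSent, FinWait, Listen}.

{SynRcvd, Closed, Estab, SynSent, FinWait, Listen}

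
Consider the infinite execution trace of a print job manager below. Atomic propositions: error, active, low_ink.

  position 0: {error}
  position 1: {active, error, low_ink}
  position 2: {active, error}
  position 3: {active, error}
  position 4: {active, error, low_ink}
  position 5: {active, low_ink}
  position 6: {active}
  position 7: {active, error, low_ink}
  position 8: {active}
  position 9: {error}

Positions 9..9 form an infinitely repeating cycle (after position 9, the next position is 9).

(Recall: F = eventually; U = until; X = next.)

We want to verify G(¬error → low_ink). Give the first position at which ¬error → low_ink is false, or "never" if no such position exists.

Check ¬error → low_ink at each position in order: 0 ✓, 1 ✓, 2 ✓, 3 ✓, 4 ✓, 5 ✓.
At position 6 the labels are {active}, so ¬error → low_ink is false there. This is the first violation.

6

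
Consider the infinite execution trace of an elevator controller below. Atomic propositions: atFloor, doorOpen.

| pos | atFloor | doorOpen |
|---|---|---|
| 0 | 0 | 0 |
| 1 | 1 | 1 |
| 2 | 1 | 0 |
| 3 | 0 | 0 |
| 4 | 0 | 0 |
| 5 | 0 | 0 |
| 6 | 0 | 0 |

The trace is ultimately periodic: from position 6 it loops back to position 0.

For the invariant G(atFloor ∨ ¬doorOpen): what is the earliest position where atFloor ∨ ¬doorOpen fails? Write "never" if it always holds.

never

atFloor ∨ ¬doorOpen holds at every position 0..6, and those are all the positions the trace ever visits, so the invariant G(atFloor ∨ ¬doorOpen) is never violated.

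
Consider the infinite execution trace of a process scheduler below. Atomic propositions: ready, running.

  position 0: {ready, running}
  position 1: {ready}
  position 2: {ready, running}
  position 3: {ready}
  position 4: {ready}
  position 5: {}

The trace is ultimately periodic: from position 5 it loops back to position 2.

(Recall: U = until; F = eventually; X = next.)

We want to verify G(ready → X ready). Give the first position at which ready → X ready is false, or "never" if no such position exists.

4

Check ready → X ready at each position in order: 0 ✓, 1 ✓, 2 ✓, 3 ✓.
At position 4 the labels are {ready} and the next position 5 has {}, so ready → X ready is false there. This is the first violation.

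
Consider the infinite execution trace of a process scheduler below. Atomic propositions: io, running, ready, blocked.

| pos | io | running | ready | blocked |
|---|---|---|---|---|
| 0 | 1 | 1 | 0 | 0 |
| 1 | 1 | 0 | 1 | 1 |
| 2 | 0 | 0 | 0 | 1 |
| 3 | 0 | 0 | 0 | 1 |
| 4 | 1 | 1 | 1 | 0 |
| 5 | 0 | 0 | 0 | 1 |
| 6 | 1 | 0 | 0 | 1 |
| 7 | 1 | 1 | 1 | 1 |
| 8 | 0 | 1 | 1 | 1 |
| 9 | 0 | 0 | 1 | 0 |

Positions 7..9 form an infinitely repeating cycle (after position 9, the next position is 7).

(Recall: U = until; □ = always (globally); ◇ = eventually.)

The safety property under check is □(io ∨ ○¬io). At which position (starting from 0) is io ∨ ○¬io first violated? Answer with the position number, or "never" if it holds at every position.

Check io ∨ ○¬io at each position in order: 0 ✓, 1 ✓, 2 ✓.
At position 3 the labels are {blocked} and the next position 4 has {io, ready, running}, so io ∨ ○¬io is false there. This is the first violation.

3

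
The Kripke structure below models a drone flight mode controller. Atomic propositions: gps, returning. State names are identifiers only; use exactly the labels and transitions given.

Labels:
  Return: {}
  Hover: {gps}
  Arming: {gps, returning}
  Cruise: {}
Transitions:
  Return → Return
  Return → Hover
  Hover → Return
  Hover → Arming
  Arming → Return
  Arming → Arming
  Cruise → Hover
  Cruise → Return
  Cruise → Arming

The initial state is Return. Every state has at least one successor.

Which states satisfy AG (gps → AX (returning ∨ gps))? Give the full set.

States satisfying gps → AX (returning ∨ gps): {Return, Cruise}.
States satisfying AG (gps → AX (returning ∨ gps)): ∅.

none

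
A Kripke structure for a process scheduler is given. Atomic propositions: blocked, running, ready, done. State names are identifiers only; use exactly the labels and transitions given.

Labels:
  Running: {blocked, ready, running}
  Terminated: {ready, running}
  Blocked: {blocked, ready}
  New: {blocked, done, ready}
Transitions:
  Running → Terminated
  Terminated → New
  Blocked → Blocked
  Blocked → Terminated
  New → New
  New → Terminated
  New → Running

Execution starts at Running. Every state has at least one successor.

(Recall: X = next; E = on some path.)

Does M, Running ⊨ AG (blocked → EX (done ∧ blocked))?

States satisfying blocked → EX (done ∧ blocked): {Terminated, New}.
States satisfying AG (blocked → EX (done ∧ blocked)): ∅.
Running is reachable from Running and violates blocked → EX (done ∧ blocked), so AG fails at Running.
Running ∉ Sat(AG (blocked → EX (done ∧ blocked))).

No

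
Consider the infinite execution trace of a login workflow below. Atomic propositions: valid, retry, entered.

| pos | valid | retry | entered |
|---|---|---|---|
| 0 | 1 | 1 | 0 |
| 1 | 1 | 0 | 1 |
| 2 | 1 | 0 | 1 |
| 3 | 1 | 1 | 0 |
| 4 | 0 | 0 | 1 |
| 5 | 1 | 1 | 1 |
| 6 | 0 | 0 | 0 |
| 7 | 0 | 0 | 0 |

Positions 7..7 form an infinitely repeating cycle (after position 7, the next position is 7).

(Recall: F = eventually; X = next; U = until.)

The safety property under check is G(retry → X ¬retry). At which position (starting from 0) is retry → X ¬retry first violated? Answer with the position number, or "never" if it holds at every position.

retry → X ¬retry holds at every position 0..7, and those are all the positions the trace ever visits, so the invariant G(retry → X ¬retry) is never violated.

never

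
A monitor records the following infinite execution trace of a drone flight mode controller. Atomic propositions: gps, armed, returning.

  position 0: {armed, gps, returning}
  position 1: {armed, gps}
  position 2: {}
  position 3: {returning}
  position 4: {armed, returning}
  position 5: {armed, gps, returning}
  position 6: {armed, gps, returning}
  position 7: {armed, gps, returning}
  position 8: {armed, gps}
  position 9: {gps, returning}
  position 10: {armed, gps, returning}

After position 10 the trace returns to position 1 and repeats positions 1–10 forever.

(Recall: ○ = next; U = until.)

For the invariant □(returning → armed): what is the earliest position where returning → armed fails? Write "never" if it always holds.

Check returning → armed at each position in order: 0 ✓, 1 ✓, 2 ✓.
At position 3 the labels are {returning}, so returning → armed is false there. This is the first violation.

3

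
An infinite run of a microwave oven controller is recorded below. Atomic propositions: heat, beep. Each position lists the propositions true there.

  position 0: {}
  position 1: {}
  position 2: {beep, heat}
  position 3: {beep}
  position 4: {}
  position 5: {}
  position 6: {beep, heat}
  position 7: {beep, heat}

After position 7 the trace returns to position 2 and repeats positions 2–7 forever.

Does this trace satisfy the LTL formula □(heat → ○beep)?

heat → ○beep holds at every position 0..7, and those are all positions ever visited, so □(heat → ○beep) holds.
Positions where heat holds: 2, 6, 7.
Check ○beep at each: 2→ok, 6→ok, 7→ok.

Yes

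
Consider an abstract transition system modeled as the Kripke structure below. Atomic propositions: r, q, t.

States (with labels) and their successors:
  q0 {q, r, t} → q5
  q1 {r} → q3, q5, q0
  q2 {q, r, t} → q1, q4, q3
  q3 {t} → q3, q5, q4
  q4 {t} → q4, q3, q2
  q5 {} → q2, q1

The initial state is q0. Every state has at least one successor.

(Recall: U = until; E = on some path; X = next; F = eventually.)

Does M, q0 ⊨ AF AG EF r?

Satisfied

States satisfying AG EF r: {q0, q1, q2, q3, q4, q5}.
States satisfying AF AG EF r: {q0, q1, q2, q3, q4, q5}.
q0 ∈ Sat(AF AG EF r).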